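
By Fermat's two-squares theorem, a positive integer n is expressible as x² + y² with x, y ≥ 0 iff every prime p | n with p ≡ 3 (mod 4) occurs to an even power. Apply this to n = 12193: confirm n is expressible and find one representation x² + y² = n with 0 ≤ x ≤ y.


Step 1: Factor n = 12193 = 89 · 137.
Step 2: Check the mod-4 condition on each prime factor: 89 ≡ 1 (mod 4), exponent 1; 137 ≡ 1 (mod 4), exponent 1.
All primes ≡ 3 (mod 4) appear to even exponent (or don't appear), so by the two-squares theorem n IS expressible as a sum of two squares.
Step 3: Build a representation. Here n = 89 · 137 is a product of primes ≡ 1 (mod 4). Each prime p ≡ 1 (mod 4) is itself a sum of two squares; find a² by testing p − a² for a perfect square:
  89: 89 − 1² = 88, 89 − 2² = 85, 89 − 3² = 80, 89 − 4² = 73, 89 − 5² = 64 = 8² ⇒ 89 = 5² + 8².
  137: 137 − 1² = 136, 137 − 2² = 133, 137 − 3² = 128, 137 − 4² = 121 = 11² ⇒ 137 = 4² + 11².
  Combine using the Brahmagupta–Fibonacci identity (a² + b²)(c² + d²) = (ac − bd)² + (ad + bc)² = (ac + bd)² + (ad − bc)²:
  89 · 137 = 12193: from (5² + 8²)(4² + 11²), take (5·4 − 8·11, 5·11 + 8·4) = (20 − 88, 55 + 32) = (-68, 87); dropping signs (only squares matter) gives (68, 87); check 68² + 87² = 4624 + 7569 = 12193 ✓.
Step 4: Order so x ≤ y and verify: 68² + 87² = 4624 + 7569 = 12193 = n. ✓

n = 12193 = 68² + 87² (one valid representation with x ≤ y).


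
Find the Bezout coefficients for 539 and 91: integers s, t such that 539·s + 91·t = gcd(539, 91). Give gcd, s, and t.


Euclidean algorithm on (539, 91) — divide until remainder is 0:
  539 = 5 · 91 + 84
  91 = 1 · 84 + 7
  84 = 12 · 7 + 0
gcd(539, 91) = 7.
Track Bezout coefficients alongside the remainders: start with r₀ = 539 = a·1 + b·0 (s = 1, t = 0) and r₁ = 91 = a·0 + b·1 (s = 0, t = 1); each new remainder r_{k+1} = r_{k-1} − q_k·r_k inherits s_{k+1} = s_{k-1} − q_k·s_k, t_{k+1} = t_{k-1} − q_k·t_k, so r_k = a·s_k + b·t_k at every step:
  q = 5: r = 84, s = 1 − 5·0 = 1, t = 0 − 5·1 = -5  (check: 539·1 + 91·(-5) = 84)
  q = 1: r = 7, s = 0 − 1·1 = -1, t = 1 − 1·(-5) = 6  (check: 539·(-1) + 91·6 = 7)
The row with r = 7 (the gcd) gives the Bezout coefficients s = -1, t = 6.
Result: 539 · (-1) + 91 · (6) = 7.

gcd(539, 91) = 7; s = -1, t = 6 (check: 539·(-1) + 91·6 = 7).


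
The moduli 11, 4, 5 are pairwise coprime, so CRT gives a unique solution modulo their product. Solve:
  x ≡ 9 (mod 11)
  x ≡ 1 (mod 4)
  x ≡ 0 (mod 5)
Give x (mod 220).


Moduli 11, 4, 5 are pairwise coprime; by CRT there is a unique solution modulo M = 11 · 4 · 5 = 220.
Solve pairwise, accumulating the modulus:
  Start with x ≡ 9 (mod 11).
  Combine with x ≡ 1 (mod 4): since gcd(11, 4) = 1, we get a unique residue mod 44.
    Write x = 9 + 11·t and substitute into x ≡ 1 (mod 4): 11·t ≡ 1 − 9 = -8 (mod 4).
    Reduce coefficients mod 4: 3·t ≡ 0 (mod 4).
    The inverse of 3 mod 4 is 3 (since 3·3 = 9 = 2·4 + 1), so t ≡ 3·0 = 0 ≡ 0 (mod 4).
    Then x = 9 + 11·0 = 9, valid modulo lcm(11, 4) = 44: x ≡ 9 (mod 44).
  Combine with x ≡ 0 (mod 5): since gcd(44, 5) = 1, we get a unique residue mod 220.
    Write x = 9 + 44·t and substitute into x ≡ 0 (mod 5): 44·t ≡ 0 − 9 = -9 (mod 5).
    Reduce coefficients mod 5: 4·t ≡ 1 (mod 5).
    The inverse of 4 mod 5 is 4 (since 4·4 = 16 = 3·5 + 1), so t ≡ 4·1 = 4 ≡ 4 (mod 5).
    Then x = 9 + 44·4 = 185, valid modulo lcm(44, 5) = 220: x ≡ 185 (mod 220).
Verify: 185 mod 11 = 9 ✓, 185 mod 4 = 1 ✓, 185 mod 5 = 0 ✓.

x ≡ 185 (mod 220).


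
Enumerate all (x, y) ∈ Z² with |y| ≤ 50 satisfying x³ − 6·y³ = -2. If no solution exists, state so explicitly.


The equation is x³ - 6y³ = -2. For fixed y, x³ = 6·y³ − 2, so a solution requires the RHS to be a perfect cube.
Strategy: iterate y from -50 to 50, compute RHS = 6·y³ − 2, and check whether it is a (positive or negative) perfect cube.
Check small values of y:
  y = 0: RHS = -2 is not a perfect cube.
  y = 1: RHS = 4 is not a perfect cube.
  y = -1: RHS = -8 = (-2)³ ⇒ x = -2 works.
  y = 2: RHS = 46 is not a perfect cube.
  y = -2: RHS = -50 is not a perfect cube.
  y = 3: RHS = 160 is not a perfect cube.
  y = -3: RHS = -164 is not a perfect cube.
Continuing the search up to |y| = 50 finds no further solutions beyond those listed.
Collected solutions: (-2, -1).

Solutions (with |y| ≤ 50): (-2, -1).


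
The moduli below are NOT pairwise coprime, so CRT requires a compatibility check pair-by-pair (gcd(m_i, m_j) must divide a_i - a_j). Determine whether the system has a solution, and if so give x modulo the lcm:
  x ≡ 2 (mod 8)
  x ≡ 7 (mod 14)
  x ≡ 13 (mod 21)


Moduli 8, 14, 21 are not pairwise coprime, so CRT works modulo lcm(m_i) when all pairwise compatibility conditions hold.
Pairwise compatibility: gcd(m_i, m_j) must divide a_i - a_j for every pair.
Merge one congruence at a time:
  Start: x ≡ 2 (mod 8).
  Combine with x ≡ 7 (mod 14): gcd(8, 14) = 2, and 7 - 2 = 5 is NOT divisible by 2.
    ⇒ system is inconsistent (no integer solution).

No solution (the system is inconsistent).


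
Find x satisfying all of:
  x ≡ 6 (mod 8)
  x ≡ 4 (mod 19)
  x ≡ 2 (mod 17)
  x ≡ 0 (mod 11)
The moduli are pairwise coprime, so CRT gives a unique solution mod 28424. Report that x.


Product of moduli M = 8 · 19 · 17 · 11 = 28424.
Merge one congruence at a time:
  Start: x ≡ 6 (mod 8).
  Combine with x ≡ 4 (mod 19); new modulus lcm = 152.
    Write x = 6 + 8·t and substitute into x ≡ 4 (mod 19): 8·t ≡ 4 − 6 = -2 (mod 19).
    Reduce coefficients mod 19: 8·t ≡ 17 (mod 19).
    The inverse of 8 mod 19 is 12 (since 8·12 = 96 = 5·19 + 1), so t ≡ 12·17 = 204 ≡ 14 (mod 19).
    Then x = 6 + 8·14 = 118, valid modulo lcm(8, 19) = 152: x ≡ 118 (mod 152).
  Combine with x ≡ 2 (mod 17); new modulus lcm = 2584.
    Write x = 118 + 152·t and substitute into x ≡ 2 (mod 17): 152·t ≡ 2 − 118 = -116 (mod 17).
    Reduce coefficients mod 17: 16·t ≡ 3 (mod 17).
    The inverse of 16 mod 17 is 16 (since 16·16 = 256 = 15·17 + 1), so t ≡ 16·3 = 48 ≡ 14 (mod 17).
    Then x = 118 + 152·14 = 2246, valid modulo lcm(152, 17) = 2584: x ≡ 2246 (mod 2584).
  Combine with x ≡ 0 (mod 11); new modulus lcm = 28424.
    Write x = 2246 + 2584·t and substitute into x ≡ 0 (mod 11): 2584·t ≡ 0 − 2246 = -2246 (mod 11).
    Reduce coefficients mod 11: 10·t ≡ 9 (mod 11).
    The inverse of 10 mod 11 is 10 (since 10·10 = 100 = 9·11 + 1), so t ≡ 10·9 = 90 ≡ 2 (mod 11).
    Then x = 2246 + 2584·2 = 7414, valid modulo lcm(2584, 11) = 28424: x ≡ 7414 (mod 28424).
Verify against each original: 7414 mod 8 = 6, 7414 mod 19 = 4, 7414 mod 17 = 2, 7414 mod 11 = 0.

x ≡ 7414 (mod 28424).


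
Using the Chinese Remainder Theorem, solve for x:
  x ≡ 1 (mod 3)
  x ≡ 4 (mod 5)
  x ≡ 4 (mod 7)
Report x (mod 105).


Moduli 3, 5, 7 are pairwise coprime; by CRT there is a unique solution modulo M = 3 · 5 · 7 = 105.
Solve pairwise, accumulating the modulus:
  Start with x ≡ 1 (mod 3).
  Combine with x ≡ 4 (mod 5): since gcd(3, 5) = 1, we get a unique residue mod 15.
    Write x = 1 + 3·t and substitute into x ≡ 4 (mod 5): 3·t ≡ 4 − 1 = 3 (mod 5).
    The inverse of 3 mod 5 is 2 (since 3·2 = 6 = 1·5 + 1), so t ≡ 2·3 = 6 ≡ 1 (mod 5).
    Then x = 1 + 3·1 = 4, valid modulo lcm(3, 5) = 15: x ≡ 4 (mod 15).
  Combine with x ≡ 4 (mod 7): since gcd(15, 7) = 1, we get a unique residue mod 105.
    Write x = 4 + 15·t and substitute into x ≡ 4 (mod 7): 15·t ≡ 4 − 4 = 0 (mod 7).
    Reduce coefficients mod 7: 1·t ≡ 0 (mod 7).
    So t ≡ 0 (mod 7).
    Then x = 4 + 15·0 = 4, valid modulo lcm(15, 7) = 105: x ≡ 4 (mod 105).
Verify: 4 mod 3 = 1 ✓, 4 mod 5 = 4 ✓, 4 mod 7 = 4 ✓.

x ≡ 4 (mod 105).


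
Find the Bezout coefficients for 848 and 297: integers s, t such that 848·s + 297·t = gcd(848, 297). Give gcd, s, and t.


Euclidean algorithm on (848, 297) — divide until remainder is 0:
  848 = 2 · 297 + 254
  297 = 1 · 254 + 43
  254 = 5 · 43 + 39
  43 = 1 · 39 + 4
  39 = 9 · 4 + 3
  4 = 1 · 3 + 1
  3 = 3 · 1 + 0
gcd(848, 297) = 1.
Track Bezout coefficients alongside the remainders: start with r₀ = 848 = a·1 + b·0 (s = 1, t = 0) and r₁ = 297 = a·0 + b·1 (s = 0, t = 1); each new remainder r_{k+1} = r_{k-1} − q_k·r_k inherits s_{k+1} = s_{k-1} − q_k·s_k, t_{k+1} = t_{k-1} − q_k·t_k, so r_k = a·s_k + b·t_k at every step:
  q = 2: r = 254, s = 1 − 2·0 = 1, t = 0 − 2·1 = -2  (check: 848·1 + 297·(-2) = 254)
  q = 1: r = 43, s = 0 − 1·1 = -1, t = 1 − 1·(-2) = 3  (check: 848·(-1) + 297·3 = 43)
  q = 5: r = 39, s = 1 − 5·(-1) = 6, t = -2 − 5·3 = -17  (check: 848·6 + 297·(-17) = 39)
  q = 1: r = 4, s = -1 − 1·6 = -7, t = 3 − 1·(-17) = 20  (check: 848·(-7) + 297·20 = 4)
  q = 9: r = 3, s = 6 − 9·(-7) = 69, t = -17 − 9·20 = -197  (check: 848·69 + 297·(-197) = 3)
  q = 1: r = 1, s = -7 − 1·69 = -76, t = 20 − 1·(-197) = 217  (check: 848·(-76) + 297·217 = 1)
The row with r = 1 (the gcd) gives the Bezout coefficients s = -76, t = 217.
Result: 848 · (-76) + 297 · (217) = 1.

gcd(848, 297) = 1; s = -76, t = 217 (check: 848·(-76) + 297·217 = 1).


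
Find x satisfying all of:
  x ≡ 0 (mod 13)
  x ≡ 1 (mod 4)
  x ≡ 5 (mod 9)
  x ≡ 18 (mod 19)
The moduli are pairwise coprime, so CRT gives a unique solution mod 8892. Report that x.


Product of moduli M = 13 · 4 · 9 · 19 = 8892.
Merge one congruence at a time:
  Start: x ≡ 0 (mod 13).
  Combine with x ≡ 1 (mod 4); new modulus lcm = 52.
    Write x = 0 + 13·t and substitute into x ≡ 1 (mod 4): 13·t ≡ 1 − 0 = 1 (mod 4).
    Reduce coefficients mod 4: 1·t ≡ 1 (mod 4).
    So t ≡ 1 (mod 4).
    Then x = 0 + 13·1 = 13, valid modulo lcm(13, 4) = 52: x ≡ 13 (mod 52).
  Combine with x ≡ 5 (mod 9); new modulus lcm = 468.
    Write x = 13 + 52·t and substitute into x ≡ 5 (mod 9): 52·t ≡ 5 − 13 = -8 (mod 9).
    Reduce coefficients mod 9: 7·t ≡ 1 (mod 9).
    The inverse of 7 mod 9 is 4 (since 7·4 = 28 = 3·9 + 1), so t ≡ 4·1 = 4 ≡ 4 (mod 9).
    Then x = 13 + 52·4 = 221, valid modulo lcm(52, 9) = 468: x ≡ 221 (mod 468).
  Combine with x ≡ 18 (mod 19); new modulus lcm = 8892.
    Write x = 221 + 468·t and substitute into x ≡ 18 (mod 19): 468·t ≡ 18 − 221 = -203 (mod 19).
    Reduce coefficients mod 19: 12·t ≡ 6 (mod 19).
    The inverse of 12 mod 19 is 8 (since 12·8 = 96 = 5·19 + 1), so t ≡ 8·6 = 48 ≡ 10 (mod 19).
    Then x = 221 + 468·10 = 4901, valid modulo lcm(468, 19) = 8892: x ≡ 4901 (mod 8892).
Verify against each original: 4901 mod 13 = 0, 4901 mod 4 = 1, 4901 mod 9 = 5, 4901 mod 19 = 18.

x ≡ 4901 (mod 8892).


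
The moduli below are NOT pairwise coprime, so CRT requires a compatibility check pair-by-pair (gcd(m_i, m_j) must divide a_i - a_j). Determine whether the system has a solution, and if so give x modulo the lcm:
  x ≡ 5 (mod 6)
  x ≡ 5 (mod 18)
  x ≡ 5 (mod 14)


Moduli 6, 18, 14 are not pairwise coprime, so CRT works modulo lcm(m_i) when all pairwise compatibility conditions hold.
Pairwise compatibility: gcd(m_i, m_j) must divide a_i - a_j for every pair.
Merge one congruence at a time:
  Start: x ≡ 5 (mod 6).
  Combine with x ≡ 5 (mod 18): gcd(6, 18) = 6; 5 - 5 = 0, which IS divisible by 6, so compatible.
    Write x = 5 + 6·t and substitute into x ≡ 5 (mod 18): 6·t ≡ 5 − 5 = 0 (mod 18).
    Divide the congruence (and modulus) by g = 6: 1·t ≡ 0 (mod 3).
    So t ≡ 0 (mod 3).
    Then x = 5 + 6·0 = 5, valid modulo lcm(6, 18) = 18: x ≡ 5 (mod 18).
  Combine with x ≡ 5 (mod 14): gcd(18, 14) = 2; 5 - 5 = 0, which IS divisible by 2, so compatible.
    Write x = 5 + 18·t and substitute into x ≡ 5 (mod 14): 18·t ≡ 5 − 5 = 0 (mod 14).
    Divide the congruence (and modulus) by g = 2: 9·t ≡ 0 (mod 7).
    Reduce coefficients mod 7: 2·t ≡ 0 (mod 7).
    The inverse of 2 mod 7 is 4 (since 2·4 = 8 = 1·7 + 1), so t ≡ 4·0 = 0 ≡ 0 (mod 7).
    Then x = 5 + 18·0 = 5, valid modulo lcm(18, 14) = 126: x ≡ 5 (mod 126).
Verify: 5 mod 6 = 5, 5 mod 18 = 5, 5 mod 14 = 5.

x ≡ 5 (mod 126).


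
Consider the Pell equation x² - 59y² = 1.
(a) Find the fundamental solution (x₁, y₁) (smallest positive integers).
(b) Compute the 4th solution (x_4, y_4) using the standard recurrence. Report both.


Step 1: Find the fundamental solution (x₁, y₁) of x² - 59y² = 1.
  Expand √59 as a continued fraction. a₀ = ⌊√59⌋ = 7; iterate m_{k+1} = d_k·a_k − m_k, d_{k+1} = (59 − m_{k+1}²)/d_k, a_{k+1} = ⌊(a₀ + m_{k+1})/d_{k+1}⌋ (starting m₀ = 0, d₀ = 1), with convergents p_k = a_k·p_{k-1} + p_{k-2}, q_k = a_k·q_{k-1} + q_{k-2} (p₋₁ = 1, q₋₁ = 0):
  k = 0: a₀ = 7; p₀/q₀ = 7/1; p₀² − 59·q₀² = 49 − 59 = -10.
  k = 1: m = 7, d = 10, a = ⌊(7 + 7)/10⌋ = 1; p/q = (1·7 + 1)/(1·1 + 0) = 8/1; p² − 59·q² = 64 − 59 = 5.
  k = 2: m = 3, d = 5, a = ⌊(7 + 3)/5⌋ = 2; p/q = (2·8 + 7)/(2·1 + 1) = 23/3; p² − 59·q² = 529 − 531 = -2.
  k = 3: m = 7, d = 2, a = ⌊(7 + 7)/2⌋ = 7; p/q = (7·23 + 8)/(7·3 + 1) = 169/22; p² − 59·q² = 28561 − 28556 = 5.
  k = 4: m = 7, d = 5, a = ⌊(7 + 7)/5⌋ = 2; p/q = (2·169 + 23)/(2·22 + 3) = 361/47; p² − 59·q² = 130321 − 130331 = -10.
  k = 5: m = 3, d = 10, a = ⌊(7 + 3)/10⌋ = 1; p/q = (1·361 + 169)/(1·47 + 22) = 530/69; p² − 59·q² = 280900 − 280899 = 1.
  The first convergent with p² − 59·q² = 1 gives the fundamental solution (x₁, y₁) = (530, 69).
Step 2: Apply the recurrence (x_{n+1}, y_{n+1}) = (x₁x_n + 59y₁y_n, x₁y_n + y₁x_n) repeatedly.
  From (x_1, y_1) = (530, 69): x_2 = 530·530 + 59·69·69 = 561799; y_2 = 530·69 + 69·530 = 73140.
  From (x_2, y_2) = (561799, 73140): x_3 = 530·561799 + 59·69·73140 = 595506410; y_3 = 530·73140 + 69·561799 = 77528331.
  From (x_3, y_3) = (595506410, 77528331): x_4 = 530·595506410 + 59·69·77528331 = 631236232801; y_4 = 530·77528331 + 69·595506410 = 82179957720.
Step 3: Verify x_4² - 59·y_4² = 398459181600798268305601 - 398459181600798268305600 = 1 (should be 1). ✓

(x_1, y_1) = (530, 69); (x_4, y_4) = (631236232801, 82179957720).


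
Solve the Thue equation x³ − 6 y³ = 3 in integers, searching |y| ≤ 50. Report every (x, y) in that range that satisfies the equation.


The equation is x³ - 6y³ = 3. For fixed y, x³ = 6·y³ + 3, so a solution requires the RHS to be a perfect cube.
Strategy: iterate y from -50 to 50, compute RHS = 6·y³ + 3, and check whether it is a (positive or negative) perfect cube.
Check small values of y:
  y = 0: RHS = 3 is not a perfect cube.
  y = 1: RHS = 9 is not a perfect cube.
  y = -1: RHS = -3 is not a perfect cube.
  y = 2: RHS = 51 is not a perfect cube.
  y = -2: RHS = -45 is not a perfect cube.
  y = 3: RHS = 165 is not a perfect cube.
  y = -3: RHS = -159 is not a perfect cube.
Continuing the search up to |y| = 50 finds no solutions either.
No (x, y) in the scanned range satisfies the equation.

No integer solutions with |y| ≤ 50.


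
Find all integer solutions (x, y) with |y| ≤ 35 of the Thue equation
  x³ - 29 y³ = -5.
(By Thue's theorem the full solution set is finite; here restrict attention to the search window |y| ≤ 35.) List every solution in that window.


The equation is x³ - 29y³ = -5. For fixed y, x³ = 29·y³ − 5, so a solution requires the RHS to be a perfect cube.
Strategy: iterate y from -35 to 35, compute RHS = 29·y³ − 5, and check whether it is a (positive or negative) perfect cube.
Check small values of y:
  y = 0: RHS = -5 is not a perfect cube.
  y = 1: RHS = 24 is not a perfect cube.
  y = -1: RHS = -34 is not a perfect cube.
  y = 2: RHS = 227 is not a perfect cube.
  y = -2: RHS = -237 is not a perfect cube.
  y = 3: RHS = 778 is not a perfect cube.
  y = -3: RHS = -788 is not a perfect cube.
Continuing the search up to |y| = 35 finds no solutions either.
No (x, y) in the scanned range satisfies the equation.

No integer solutions with |y| ≤ 35.


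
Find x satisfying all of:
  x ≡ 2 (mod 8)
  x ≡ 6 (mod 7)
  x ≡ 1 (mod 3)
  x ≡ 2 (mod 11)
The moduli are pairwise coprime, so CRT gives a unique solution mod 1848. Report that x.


Product of moduli M = 8 · 7 · 3 · 11 = 1848.
Merge one congruence at a time:
  Start: x ≡ 2 (mod 8).
  Combine with x ≡ 6 (mod 7); new modulus lcm = 56.
    Write x = 2 + 8·t and substitute into x ≡ 6 (mod 7): 8·t ≡ 6 − 2 = 4 (mod 7).
    Reduce coefficients mod 7: 1·t ≡ 4 (mod 7).
    So t ≡ 4 (mod 7).
    Then x = 2 + 8·4 = 34, valid modulo lcm(8, 7) = 56: x ≡ 34 (mod 56).
  Combine with x ≡ 1 (mod 3); new modulus lcm = 168.
    Write x = 34 + 56·t and substitute into x ≡ 1 (mod 3): 56·t ≡ 1 − 34 = -33 (mod 3).
    Reduce coefficients mod 3: 2·t ≡ 0 (mod 3).
    The inverse of 2 mod 3 is 2 (since 2·2 = 4 = 1·3 + 1), so t ≡ 2·0 = 0 ≡ 0 (mod 3).
    Then x = 34 + 56·0 = 34, valid modulo lcm(56, 3) = 168: x ≡ 34 (mod 168).
  Combine with x ≡ 2 (mod 11); new modulus lcm = 1848.
    Write x = 34 + 168·t and substitute into x ≡ 2 (mod 11): 168·t ≡ 2 − 34 = -32 (mod 11).
    Reduce coefficients mod 11: 3·t ≡ 1 (mod 11).
    The inverse of 3 mod 11 is 4 (since 3·4 = 12 = 1·11 + 1), so t ≡ 4·1 = 4 ≡ 4 (mod 11).
    Then x = 34 + 168·4 = 706, valid modulo lcm(168, 11) = 1848: x ≡ 706 (mod 1848).
Verify against each original: 706 mod 8 = 2, 706 mod 7 = 6, 706 mod 3 = 1, 706 mod 11 = 2.

x ≡ 706 (mod 1848).


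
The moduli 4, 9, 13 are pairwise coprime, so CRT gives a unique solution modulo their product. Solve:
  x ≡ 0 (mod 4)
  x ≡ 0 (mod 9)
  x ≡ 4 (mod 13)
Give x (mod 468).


Moduli 4, 9, 13 are pairwise coprime; by CRT there is a unique solution modulo M = 4 · 9 · 13 = 468.
Solve pairwise, accumulating the modulus:
  Start with x ≡ 0 (mod 4).
  Combine with x ≡ 0 (mod 9): since gcd(4, 9) = 1, we get a unique residue mod 36.
    Write x = 0 + 4·t and substitute into x ≡ 0 (mod 9): 4·t ≡ 0 − 0 = 0 (mod 9).
    The inverse of 4 mod 9 is 7 (since 4·7 = 28 = 3·9 + 1), so t ≡ 7·0 = 0 ≡ 0 (mod 9).
    Then x = 0 + 4·0 = 0, valid modulo lcm(4, 9) = 36: x ≡ 0 (mod 36).
  Combine with x ≡ 4 (mod 13): since gcd(36, 13) = 1, we get a unique residue mod 468.
    Write x = 0 + 36·t and substitute into x ≡ 4 (mod 13): 36·t ≡ 4 − 0 = 4 (mod 13).
    Reduce coefficients mod 13: 10·t ≡ 4 (mod 13).
    The inverse of 10 mod 13 is 4 (since 10·4 = 40 = 3·13 + 1), so t ≡ 4·4 = 16 ≡ 3 (mod 13).
    Then x = 0 + 36·3 = 108, valid modulo lcm(36, 13) = 468: x ≡ 108 (mod 468).
Verify: 108 mod 4 = 0 ✓, 108 mod 9 = 0 ✓, 108 mod 13 = 4 ✓.

x ≡ 108 (mod 468).


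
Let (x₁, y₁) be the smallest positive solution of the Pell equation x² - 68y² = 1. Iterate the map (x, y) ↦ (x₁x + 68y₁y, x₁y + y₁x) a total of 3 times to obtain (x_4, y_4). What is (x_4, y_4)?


Step 1: Find the fundamental solution (x₁, y₁) of x² - 68y² = 1.
  Expand √68 as a continued fraction. a₀ = ⌊√68⌋ = 8; iterate m_{k+1} = d_k·a_k − m_k, d_{k+1} = (68 − m_{k+1}²)/d_k, a_{k+1} = ⌊(a₀ + m_{k+1})/d_{k+1}⌋ (starting m₀ = 0, d₀ = 1), with convergents p_k = a_k·p_{k-1} + p_{k-2}, q_k = a_k·q_{k-1} + q_{k-2} (p₋₁ = 1, q₋₁ = 0):
  k = 0: a₀ = 8; p₀/q₀ = 8/1; p₀² − 68·q₀² = 64 − 68 = -4.
  k = 1: m = 8, d = 4, a = ⌊(8 + 8)/4⌋ = 4; p/q = (4·8 + 1)/(4·1 + 0) = 33/4; p² − 68·q² = 1089 − 1088 = 1.
  The first convergent with p² − 68·q² = 1 gives the fundamental solution (x₁, y₁) = (33, 4).
Step 2: Apply the recurrence (x_{n+1}, y_{n+1}) = (x₁x_n + 68y₁y_n, x₁y_n + y₁x_n) repeatedly.
  From (x_1, y_1) = (33, 4): x_2 = 33·33 + 68·4·4 = 2177; y_2 = 33·4 + 4·33 = 264.
  From (x_2, y_2) = (2177, 264): x_3 = 33·2177 + 68·4·264 = 143649; y_3 = 33·264 + 4·2177 = 17420.
  From (x_3, y_3) = (143649, 17420): x_4 = 33·143649 + 68·4·17420 = 9478657; y_4 = 33·17420 + 4·143649 = 1149456.
Step 3: Verify x_4² - 68·y_4² = 89844938523649 - 89844938523648 = 1 (should be 1). ✓

(x_1, y_1) = (33, 4); (x_4, y_4) = (9478657, 1149456).


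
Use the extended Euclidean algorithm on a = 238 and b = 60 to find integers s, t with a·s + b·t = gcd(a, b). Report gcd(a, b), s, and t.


Euclidean algorithm on (238, 60) — divide until remainder is 0:
  238 = 3 · 60 + 58
  60 = 1 · 58 + 2
  58 = 29 · 2 + 0
gcd(238, 60) = 2.
Track Bezout coefficients alongside the remainders: start with r₀ = 238 = a·1 + b·0 (s = 1, t = 0) and r₁ = 60 = a·0 + b·1 (s = 0, t = 1); each new remainder r_{k+1} = r_{k-1} − q_k·r_k inherits s_{k+1} = s_{k-1} − q_k·s_k, t_{k+1} = t_{k-1} − q_k·t_k, so r_k = a·s_k + b·t_k at every step:
  q = 3: r = 58, s = 1 − 3·0 = 1, t = 0 − 3·1 = -3  (check: 238·1 + 60·(-3) = 58)
  q = 1: r = 2, s = 0 − 1·1 = -1, t = 1 − 1·(-3) = 4  (check: 238·(-1) + 60·4 = 2)
The row with r = 2 (the gcd) gives the Bezout coefficients s = -1, t = 4.
Result: 238 · (-1) + 60 · (4) = 2.

gcd(238, 60) = 2; s = -1, t = 4 (check: 238·(-1) + 60·4 = 2).


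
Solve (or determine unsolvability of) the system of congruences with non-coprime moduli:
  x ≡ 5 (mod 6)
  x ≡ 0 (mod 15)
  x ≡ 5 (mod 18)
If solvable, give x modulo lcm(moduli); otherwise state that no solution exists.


Moduli 6, 15, 18 are not pairwise coprime, so CRT works modulo lcm(m_i) when all pairwise compatibility conditions hold.
Pairwise compatibility: gcd(m_i, m_j) must divide a_i - a_j for every pair.
Merge one congruence at a time:
  Start: x ≡ 5 (mod 6).
  Combine with x ≡ 0 (mod 15): gcd(6, 15) = 3, and 0 - 5 = -5 is NOT divisible by 3.
    ⇒ system is inconsistent (no integer solution).

No solution (the system is inconsistent).


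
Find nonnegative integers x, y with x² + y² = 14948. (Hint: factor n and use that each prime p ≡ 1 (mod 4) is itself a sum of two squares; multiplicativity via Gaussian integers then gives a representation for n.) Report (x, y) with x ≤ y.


Step 1: Factor n = 14948 = 2^2 · 37 · 101.
Step 2: Check the mod-4 condition on each prime factor: 2 = 2 (special); 37 ≡ 1 (mod 4), exponent 1; 101 ≡ 1 (mod 4), exponent 1.
All primes ≡ 3 (mod 4) appear to even exponent (or don't appear), so by the two-squares theorem n IS expressible as a sum of two squares.
Step 3: Build a representation. Group n = k² · m with k = 2 and m = 37 · 101 = 3737 (a product of primes ≡ 1 (mod 4)); a representation of m scales to one of n via (k·x)² + (k·y)² = k²(x² + y²). Each prime p ≡ 1 (mod 4) is itself a sum of two squares; find a² by testing p − a² for a perfect square:
  37: 37 − 1² = 36 = 6² ⇒ 37 = 1² + 6².
  101: 101 − 1² = 100 = 10² ⇒ 101 = 1² + 10².
  Combine using the Brahmagupta–Fibonacci identity (a² + b²)(c² + d²) = (ac − bd)² + (ad + bc)² = (ac + bd)² + (ad − bc)²:
  37 · 101 = 3737: from (1² + 6²)(1² + 10²), take (1·1 − 6·10, 1·10 + 6·1) = (1 − 60, 10 + 6) = (-59, 16); dropping signs (only squares matter) gives (59, 16); check 59² + 16² = 3481 + 256 = 3737 ✓.
  Scale by k = 2: (2·59, 2·16) = (118, 32).
Step 4: Order so x ≤ y and verify: 32² + 118² = 1024 + 13924 = 14948 = n. ✓

n = 14948 = 32² + 118² (one valid representation with x ≤ y).


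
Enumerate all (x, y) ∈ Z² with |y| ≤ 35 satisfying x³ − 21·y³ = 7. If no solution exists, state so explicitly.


The equation is x³ - 21y³ = 7. For fixed y, x³ = 21·y³ + 7, so a solution requires the RHS to be a perfect cube.
Strategy: iterate y from -35 to 35, compute RHS = 21·y³ + 7, and check whether it is a (positive or negative) perfect cube.
Check small values of y:
  y = 0: RHS = 7 is not a perfect cube.
  y = 1: RHS = 28 is not a perfect cube.
  y = -1: RHS = -14 is not a perfect cube.
  y = 2: RHS = 175 is not a perfect cube.
  y = -2: RHS = -161 is not a perfect cube.
  y = 3: RHS = 574 is not a perfect cube.
  y = -3: RHS = -560 is not a perfect cube.
Continuing the search up to |y| = 35 finds no solutions either.
No (x, y) in the scanned range satisfies the equation.

No integer solutions with |y| ≤ 35.


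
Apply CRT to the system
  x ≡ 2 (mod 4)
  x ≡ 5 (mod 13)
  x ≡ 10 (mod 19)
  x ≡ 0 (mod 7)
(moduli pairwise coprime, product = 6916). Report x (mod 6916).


Product of moduli M = 4 · 13 · 19 · 7 = 6916.
Merge one congruence at a time:
  Start: x ≡ 2 (mod 4).
  Combine with x ≡ 5 (mod 13); new modulus lcm = 52.
    Write x = 2 + 4·t and substitute into x ≡ 5 (mod 13): 4·t ≡ 5 − 2 = 3 (mod 13).
    The inverse of 4 mod 13 is 10 (since 4·10 = 40 = 3·13 + 1), so t ≡ 10·3 = 30 ≡ 4 (mod 13).
    Then x = 2 + 4·4 = 18, valid modulo lcm(4, 13) = 52: x ≡ 18 (mod 52).
  Combine with x ≡ 10 (mod 19); new modulus lcm = 988.
    Write x = 18 + 52·t and substitute into x ≡ 10 (mod 19): 52·t ≡ 10 − 18 = -8 (mod 19).
    Reduce coefficients mod 19: 14·t ≡ 11 (mod 19).
    The inverse of 14 mod 19 is 15 (since 14·15 = 210 = 11·19 + 1), so t ≡ 15·11 = 165 ≡ 13 (mod 19).
    Then x = 18 + 52·13 = 694, valid modulo lcm(52, 19) = 988: x ≡ 694 (mod 988).
  Combine with x ≡ 0 (mod 7); new modulus lcm = 6916.
    Write x = 694 + 988·t and substitute into x ≡ 0 (mod 7): 988·t ≡ 0 − 694 = -694 (mod 7).
    Reduce coefficients mod 7: 1·t ≡ 6 (mod 7).
    So t ≡ 6 (mod 7).
    Then x = 694 + 988·6 = 6622, valid modulo lcm(988, 7) = 6916: x ≡ 6622 (mod 6916).
Verify against each original: 6622 mod 4 = 2, 6622 mod 13 = 5, 6622 mod 19 = 10, 6622 mod 7 = 0.

x ≡ 6622 (mod 6916).


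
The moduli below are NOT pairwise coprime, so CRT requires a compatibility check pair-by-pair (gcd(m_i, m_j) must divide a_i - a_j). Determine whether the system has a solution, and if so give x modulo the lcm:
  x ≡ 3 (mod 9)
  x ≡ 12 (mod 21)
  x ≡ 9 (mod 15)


Moduli 9, 21, 15 are not pairwise coprime, so CRT works modulo lcm(m_i) when all pairwise compatibility conditions hold.
Pairwise compatibility: gcd(m_i, m_j) must divide a_i - a_j for every pair.
Merge one congruence at a time:
  Start: x ≡ 3 (mod 9).
  Combine with x ≡ 12 (mod 21): gcd(9, 21) = 3; 12 - 3 = 9, which IS divisible by 3, so compatible.
    Write x = 3 + 9·t and substitute into x ≡ 12 (mod 21): 9·t ≡ 12 − 3 = 9 (mod 21).
    Divide the congruence (and modulus) by g = 3: 3·t ≡ 3 (mod 7).
    The inverse of 3 mod 7 is 5 (since 3·5 = 15 = 2·7 + 1), so t ≡ 5·3 = 15 ≡ 1 (mod 7).
    Then x = 3 + 9·1 = 12, valid modulo lcm(9, 21) = 63: x ≡ 12 (mod 63).
  Combine with x ≡ 9 (mod 15): gcd(63, 15) = 3; 9 - 12 = -3, which IS divisible by 3, so compatible.
    Write x = 12 + 63·t and substitute into x ≡ 9 (mod 15): 63·t ≡ 9 − 12 = -3 (mod 15).
    Divide the congruence (and modulus) by g = 3: 21·t ≡ -1 (mod 5).
    Reduce coefficients mod 5: 1·t ≡ 4 (mod 5).
    So t ≡ 4 (mod 5).
    Then x = 12 + 63·4 = 264, valid modulo lcm(63, 15) = 315: x ≡ 264 (mod 315).
Verify: 264 mod 9 = 3, 264 mod 21 = 12, 264 mod 15 = 9.

x ≡ 264 (mod 315).


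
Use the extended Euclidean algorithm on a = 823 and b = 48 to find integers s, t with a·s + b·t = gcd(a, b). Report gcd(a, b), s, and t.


Euclidean algorithm on (823, 48) — divide until remainder is 0:
  823 = 17 · 48 + 7
  48 = 6 · 7 + 6
  7 = 1 · 6 + 1
  6 = 6 · 1 + 0
gcd(823, 48) = 1.
Track Bezout coefficients alongside the remainders: start with r₀ = 823 = a·1 + b·0 (s = 1, t = 0) and r₁ = 48 = a·0 + b·1 (s = 0, t = 1); each new remainder r_{k+1} = r_{k-1} − q_k·r_k inherits s_{k+1} = s_{k-1} − q_k·s_k, t_{k+1} = t_{k-1} − q_k·t_k, so r_k = a·s_k + b·t_k at every step:
  q = 17: r = 7, s = 1 − 17·0 = 1, t = 0 − 17·1 = -17  (check: 823·1 + 48·(-17) = 7)
  q = 6: r = 6, s = 0 − 6·1 = -6, t = 1 − 6·(-17) = 103  (check: 823·(-6) + 48·103 = 6)
  q = 1: r = 1, s = 1 − 1·(-6) = 7, t = -17 − 1·103 = -120  (check: 823·7 + 48·(-120) = 1)
The row with r = 1 (the gcd) gives the Bezout coefficients s = 7, t = -120.
Result: 823 · (7) + 48 · (-120) = 1.

gcd(823, 48) = 1; s = 7, t = -120 (check: 823·7 + 48·(-120) = 1).


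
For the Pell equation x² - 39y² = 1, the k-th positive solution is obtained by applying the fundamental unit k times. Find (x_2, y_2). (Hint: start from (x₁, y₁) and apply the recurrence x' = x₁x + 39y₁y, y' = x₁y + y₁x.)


Step 1: Find the fundamental solution (x₁, y₁) of x² - 39y² = 1.
  Expand √39 as a continued fraction. a₀ = ⌊√39⌋ = 6; iterate m_{k+1} = d_k·a_k − m_k, d_{k+1} = (39 − m_{k+1}²)/d_k, a_{k+1} = ⌊(a₀ + m_{k+1})/d_{k+1}⌋ (starting m₀ = 0, d₀ = 1), with convergents p_k = a_k·p_{k-1} + p_{k-2}, q_k = a_k·q_{k-1} + q_{k-2} (p₋₁ = 1, q₋₁ = 0):
  k = 0: a₀ = 6; p₀/q₀ = 6/1; p₀² − 39·q₀² = 36 − 39 = -3.
  k = 1: m = 6, d = 3, a = ⌊(6 + 6)/3⌋ = 4; p/q = (4·6 + 1)/(4·1 + 0) = 25/4; p² − 39·q² = 625 − 624 = 1.
  The first convergent with p² − 39·q² = 1 gives the fundamental solution (x₁, y₁) = (25, 4).
Step 2: Apply the recurrence (x_{n+1}, y_{n+1}) = (x₁x_n + 39y₁y_n, x₁y_n + y₁x_n) repeatedly.
  From (x_1, y_1) = (25, 4): x_2 = 25·25 + 39·4·4 = 1249; y_2 = 25·4 + 4·25 = 200.
Step 3: Verify x_2² - 39·y_2² = 1560001 - 1560000 = 1 (should be 1). ✓

(x_1, y_1) = (25, 4); (x_2, y_2) = (1249, 200).


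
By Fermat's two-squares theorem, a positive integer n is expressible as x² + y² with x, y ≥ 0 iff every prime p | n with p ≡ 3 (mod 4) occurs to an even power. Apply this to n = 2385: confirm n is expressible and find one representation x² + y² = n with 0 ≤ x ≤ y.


Step 1: Factor n = 2385 = 3^2 · 5 · 53.
Step 2: Check the mod-4 condition on each prime factor: 3 ≡ 3 (mod 4), exponent 2 (must be even); 5 ≡ 1 (mod 4), exponent 1; 53 ≡ 1 (mod 4), exponent 1.
All primes ≡ 3 (mod 4) appear to even exponent (or don't appear), so by the two-squares theorem n IS expressible as a sum of two squares.
Step 3: Build a representation. Group n = k² · m with k = 3 and m = 5 · 53 = 265 (a product of primes ≡ 1 (mod 4)); a representation of m scales to one of n via (k·x)² + (k·y)² = k²(x² + y²). Each prime p ≡ 1 (mod 4) is itself a sum of two squares; find a² by testing p − a² for a perfect square:
  5: 5 − 1² = 4 = 2² ⇒ 5 = 1² + 2².
  53: 53 − 1² = 52, 53 − 2² = 49 = 7² ⇒ 53 = 2² + 7².
  Combine using the Brahmagupta–Fibonacci identity (a² + b²)(c² + d²) = (ac − bd)² + (ad + bc)² = (ac + bd)² + (ad − bc)²:
  5 · 53 = 265: from (1² + 2²)(2² + 7²), take (1·2 − 2·7, 1·7 + 2·2) = (2 − 14, 7 + 4) = (-12, 11); dropping signs (only squares matter) gives (12, 11); check 12² + 11² = 144 + 121 = 265 ✓.
  Scale by k = 3: (3·12, 3·11) = (36, 33).
Step 4: Order so x ≤ y and verify: 33² + 36² = 1089 + 1296 = 2385 = n. ✓

n = 2385 = 33² + 36² (one valid representation with x ≤ y).


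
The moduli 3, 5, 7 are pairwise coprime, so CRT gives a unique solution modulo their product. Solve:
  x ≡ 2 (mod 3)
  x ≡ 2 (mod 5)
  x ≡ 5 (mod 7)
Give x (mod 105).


Moduli 3, 5, 7 are pairwise coprime; by CRT there is a unique solution modulo M = 3 · 5 · 7 = 105.
Solve pairwise, accumulating the modulus:
  Start with x ≡ 2 (mod 3).
  Combine with x ≡ 2 (mod 5): since gcd(3, 5) = 1, we get a unique residue mod 15.
    Write x = 2 + 3·t and substitute into x ≡ 2 (mod 5): 3·t ≡ 2 − 2 = 0 (mod 5).
    The inverse of 3 mod 5 is 2 (since 3·2 = 6 = 1·5 + 1), so t ≡ 2·0 = 0 ≡ 0 (mod 5).
    Then x = 2 + 3·0 = 2, valid modulo lcm(3, 5) = 15: x ≡ 2 (mod 15).
  Combine with x ≡ 5 (mod 7): since gcd(15, 7) = 1, we get a unique residue mod 105.
    Write x = 2 + 15·t and substitute into x ≡ 5 (mod 7): 15·t ≡ 5 − 2 = 3 (mod 7).
    Reduce coefficients mod 7: 1·t ≡ 3 (mod 7).
    So t ≡ 3 (mod 7).
    Then x = 2 + 15·3 = 47, valid modulo lcm(15, 7) = 105: x ≡ 47 (mod 105).
Verify: 47 mod 3 = 2 ✓, 47 mod 5 = 2 ✓, 47 mod 7 = 5 ✓.

x ≡ 47 (mod 105).


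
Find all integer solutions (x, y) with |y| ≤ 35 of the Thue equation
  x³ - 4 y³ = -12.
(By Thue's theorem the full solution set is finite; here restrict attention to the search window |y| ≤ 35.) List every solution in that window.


The equation is x³ - 4y³ = -12. For fixed y, x³ = 4·y³ − 12, so a solution requires the RHS to be a perfect cube.
Strategy: iterate y from -35 to 35, compute RHS = 4·y³ − 12, and check whether it is a (positive or negative) perfect cube.
Check small values of y:
  y = 0: RHS = -12 is not a perfect cube.
  y = 1: RHS = -8 = (-2)³ ⇒ x = -2 works.
  y = -1: RHS = -16 is not a perfect cube.
  y = 2: RHS = 20 is not a perfect cube.
  y = -2: RHS = -44 is not a perfect cube.
  y = 3: RHS = 96 is not a perfect cube.
  y = -3: RHS = -120 is not a perfect cube.
Continuing, at y = -5: RHS = -512 = (-8)³ ⇒ x = -8 works.
Searching the remaining y in |y| ≤ 35 finds no further solutions.
Collected solutions: (-2, 1), (-8, -5).

Solutions (with |y| ≤ 35): (-2, 1), (-8, -5).


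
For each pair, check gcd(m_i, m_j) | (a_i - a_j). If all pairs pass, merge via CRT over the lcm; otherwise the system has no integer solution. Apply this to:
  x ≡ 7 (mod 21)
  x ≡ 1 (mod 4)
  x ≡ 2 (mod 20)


Moduli 21, 4, 20 are not pairwise coprime, so CRT works modulo lcm(m_i) when all pairwise compatibility conditions hold.
Pairwise compatibility: gcd(m_i, m_j) must divide a_i - a_j for every pair.
Merge one congruence at a time:
  Start: x ≡ 7 (mod 21).
  Combine with x ≡ 1 (mod 4): gcd(21, 4) = 1; 1 - 7 = -6, which IS divisible by 1, so compatible.
    Write x = 7 + 21·t and substitute into x ≡ 1 (mod 4): 21·t ≡ 1 − 7 = -6 (mod 4).
    Reduce coefficients mod 4: 1·t ≡ 2 (mod 4).
    So t ≡ 2 (mod 4).
    Then x = 7 + 21·2 = 49, valid modulo lcm(21, 4) = 84: x ≡ 49 (mod 84).
  Combine with x ≡ 2 (mod 20): gcd(84, 20) = 4, and 2 - 49 = -47 is NOT divisible by 4.
    ⇒ system is inconsistent (no integer solution).

No solution (the system is inconsistent).


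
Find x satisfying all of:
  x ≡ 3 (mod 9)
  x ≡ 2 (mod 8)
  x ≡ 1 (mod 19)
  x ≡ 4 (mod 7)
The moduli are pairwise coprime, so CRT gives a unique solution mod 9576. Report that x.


Product of moduli M = 9 · 8 · 19 · 7 = 9576.
Merge one congruence at a time:
  Start: x ≡ 3 (mod 9).
  Combine with x ≡ 2 (mod 8); new modulus lcm = 72.
    Write x = 3 + 9·t and substitute into x ≡ 2 (mod 8): 9·t ≡ 2 − 3 = -1 (mod 8).
    Reduce coefficients mod 8: 1·t ≡ 7 (mod 8).
    So t ≡ 7 (mod 8).
    Then x = 3 + 9·7 = 66, valid modulo lcm(9, 8) = 72: x ≡ 66 (mod 72).
  Combine with x ≡ 1 (mod 19); new modulus lcm = 1368.
    Write x = 66 + 72·t and substitute into x ≡ 1 (mod 19): 72·t ≡ 1 − 66 = -65 (mod 19).
    Reduce coefficients mod 19: 15·t ≡ 11 (mod 19).
    The inverse of 15 mod 19 is 14 (since 15·14 = 210 = 11·19 + 1), so t ≡ 14·11 = 154 ≡ 2 (mod 19).
    Then x = 66 + 72·2 = 210, valid modulo lcm(72, 19) = 1368: x ≡ 210 (mod 1368).
  Combine with x ≡ 4 (mod 7); new modulus lcm = 9576.
    Write x = 210 + 1368·t and substitute into x ≡ 4 (mod 7): 1368·t ≡ 4 − 210 = -206 (mod 7).
    Reduce coefficients mod 7: 3·t ≡ 4 (mod 7).
    The inverse of 3 mod 7 is 5 (since 3·5 = 15 = 2·7 + 1), so t ≡ 5·4 = 20 ≡ 6 (mod 7).
    Then x = 210 + 1368·6 = 8418, valid modulo lcm(1368, 7) = 9576: x ≡ 8418 (mod 9576).
Verify against each original: 8418 mod 9 = 3, 8418 mod 8 = 2, 8418 mod 19 = 1, 8418 mod 7 = 4.

x ≡ 8418 (mod 9576).


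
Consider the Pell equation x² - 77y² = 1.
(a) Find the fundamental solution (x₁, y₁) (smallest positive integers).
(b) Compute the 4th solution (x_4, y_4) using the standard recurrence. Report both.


Step 1: Find the fundamental solution (x₁, y₁) of x² - 77y² = 1.
  Expand √77 as a continued fraction. a₀ = ⌊√77⌋ = 8; iterate m_{k+1} = d_k·a_k − m_k, d_{k+1} = (77 − m_{k+1}²)/d_k, a_{k+1} = ⌊(a₀ + m_{k+1})/d_{k+1}⌋ (starting m₀ = 0, d₀ = 1), with convergents p_k = a_k·p_{k-1} + p_{k-2}, q_k = a_k·q_{k-1} + q_{k-2} (p₋₁ = 1, q₋₁ = 0):
  k = 0: a₀ = 8; p₀/q₀ = 8/1; p₀² − 77·q₀² = 64 − 77 = -13.
  k = 1: m = 8, d = 13, a = ⌊(8 + 8)/13⌋ = 1; p/q = (1·8 + 1)/(1·1 + 0) = 9/1; p² − 77·q² = 81 − 77 = 4.
  k = 2: m = 5, d = 4, a = ⌊(8 + 5)/4⌋ = 3; p/q = (3·9 + 8)/(3·1 + 1) = 35/4; p² − 77·q² = 1225 − 1232 = -7.
  k = 3: m = 7, d = 7, a = ⌊(8 + 7)/7⌋ = 2; p/q = (2·35 + 9)/(2·4 + 1) = 79/9; p² − 77·q² = 6241 − 6237 = 4.
  k = 4: m = 7, d = 4, a = ⌊(8 + 7)/4⌋ = 3; p/q = (3·79 + 35)/(3·9 + 4) = 272/31; p² − 77·q² = 73984 − 73997 = -13.
  k = 5: m = 5, d = 13, a = ⌊(8 + 5)/13⌋ = 1; p/q = (1·272 + 79)/(1·31 + 9) = 351/40; p² − 77·q² = 123201 − 123200 = 1.
  The first convergent with p² − 77·q² = 1 gives the fundamental solution (x₁, y₁) = (351, 40).
Step 2: Apply the recurrence (x_{n+1}, y_{n+1}) = (x₁x_n + 77y₁y_n, x₁y_n + y₁x_n) repeatedly.
  From (x_1, y_1) = (351, 40): x_2 = 351·351 + 77·40·40 = 246401; y_2 = 351·40 + 40·351 = 28080.
  From (x_2, y_2) = (246401, 28080): x_3 = 351·246401 + 77·40·28080 = 172973151; y_3 = 351·28080 + 40·246401 = 19712120.
  From (x_3, y_3) = (172973151, 19712120): x_4 = 351·172973151 + 77·40·19712120 = 121426905601; y_4 = 351·19712120 + 40·172973151 = 13837880160.
Step 3: Verify x_4² - 77·y_4² = 14744493403834165171201 - 14744493403834165171200 = 1 (should be 1). ✓

(x_1, y_1) = (351, 40); (x_4, y_4) = (121426905601, 13837880160).


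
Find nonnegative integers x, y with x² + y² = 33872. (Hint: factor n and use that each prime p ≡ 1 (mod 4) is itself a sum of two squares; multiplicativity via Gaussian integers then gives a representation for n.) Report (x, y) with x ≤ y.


Step 1: Factor n = 33872 = 2^4 · 29 · 73.
Step 2: Check the mod-4 condition on each prime factor: 2 = 2 (special); 29 ≡ 1 (mod 4), exponent 1; 73 ≡ 1 (mod 4), exponent 1.
All primes ≡ 3 (mod 4) appear to even exponent (or don't appear), so by the two-squares theorem n IS expressible as a sum of two squares.
Step 3: Build a representation. Group n = k² · m with k = 4 and m = 29 · 73 = 2117 (a product of primes ≡ 1 (mod 4)); a representation of m scales to one of n via (k·x)² + (k·y)² = k²(x² + y²). Each prime p ≡ 1 (mod 4) is itself a sum of two squares; find a² by testing p − a² for a perfect square:
  29: 29 − 1² = 28, 29 − 2² = 25 = 5² ⇒ 29 = 2² + 5².
  73: 73 − 1² = 72, 73 − 2² = 69, 73 − 3² = 64 = 8² ⇒ 73 = 3² + 8².
  Combine using the Brahmagupta–Fibonacci identity (a² + b²)(c² + d²) = (ac − bd)² + (ad + bc)² = (ac + bd)² + (ad − bc)²:
  29 · 73 = 2117: from (2² + 5²)(3² + 8²), take (2·3 − 5·8, 2·8 + 5·3) = (6 − 40, 16 + 15) = (-34, 31); dropping signs (only squares matter) gives (34, 31); check 34² + 31² = 1156 + 961 = 2117 ✓.
  Scale by k = 4: (4·34, 4·31) = (136, 124).
Step 4: Order so x ≤ y and verify: 124² + 136² = 15376 + 18496 = 33872 = n. ✓

n = 33872 = 124² + 136² (one valid representation with x ≤ y).


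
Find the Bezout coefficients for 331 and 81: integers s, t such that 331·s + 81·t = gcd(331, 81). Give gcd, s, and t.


Euclidean algorithm on (331, 81) — divide until remainder is 0:
  331 = 4 · 81 + 7
  81 = 11 · 7 + 4
  7 = 1 · 4 + 3
  4 = 1 · 3 + 1
  3 = 3 · 1 + 0
gcd(331, 81) = 1.
Track Bezout coefficients alongside the remainders: start with r₀ = 331 = a·1 + b·0 (s = 1, t = 0) and r₁ = 81 = a·0 + b·1 (s = 0, t = 1); each new remainder r_{k+1} = r_{k-1} − q_k·r_k inherits s_{k+1} = s_{k-1} − q_k·s_k, t_{k+1} = t_{k-1} − q_k·t_k, so r_k = a·s_k + b·t_k at every step:
  q = 4: r = 7, s = 1 − 4·0 = 1, t = 0 − 4·1 = -4  (check: 331·1 + 81·(-4) = 7)
  q = 11: r = 4, s = 0 − 11·1 = -11, t = 1 − 11·(-4) = 45  (check: 331·(-11) + 81·45 = 4)
  q = 1: r = 3, s = 1 − 1·(-11) = 12, t = -4 − 1·45 = -49  (check: 331·12 + 81·(-49) = 3)
  q = 1: r = 1, s = -11 − 1·12 = -23, t = 45 − 1·(-49) = 94  (check: 331·(-23) + 81·94 = 1)
The row with r = 1 (the gcd) gives the Bezout coefficients s = -23, t = 94.
Result: 331 · (-23) + 81 · (94) = 1.

gcd(331, 81) = 1; s = -23, t = 94 (check: 331·(-23) + 81·94 = 1).
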